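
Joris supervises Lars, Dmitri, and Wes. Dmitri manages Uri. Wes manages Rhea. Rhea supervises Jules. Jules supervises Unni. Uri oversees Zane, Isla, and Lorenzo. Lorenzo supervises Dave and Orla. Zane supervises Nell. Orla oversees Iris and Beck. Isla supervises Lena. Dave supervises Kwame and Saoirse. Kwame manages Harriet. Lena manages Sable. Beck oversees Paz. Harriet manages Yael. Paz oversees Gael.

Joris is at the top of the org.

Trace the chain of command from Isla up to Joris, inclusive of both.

Isla reports to Uri. Uri reports to Dmitri. Dmitri reports to Joris. Joris is at the top.

Isla -> Uri -> Dmitri -> Joris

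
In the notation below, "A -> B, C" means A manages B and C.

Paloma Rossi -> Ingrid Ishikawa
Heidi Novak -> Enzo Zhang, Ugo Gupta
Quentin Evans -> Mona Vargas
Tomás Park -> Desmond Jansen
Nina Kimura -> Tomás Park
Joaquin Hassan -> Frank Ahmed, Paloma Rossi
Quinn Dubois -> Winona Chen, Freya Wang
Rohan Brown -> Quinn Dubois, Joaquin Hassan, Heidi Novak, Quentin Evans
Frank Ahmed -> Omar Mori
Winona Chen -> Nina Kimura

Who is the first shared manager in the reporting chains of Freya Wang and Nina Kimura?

Freya Wang's chain of managers is Quinn Dubois, Rohan Brown. Nina Kimura's chain of managers is Winona Chen, Quinn Dubois, Rohan Brown. The first manager that appears in both chains is Quinn Dubois.

Quinn Dubois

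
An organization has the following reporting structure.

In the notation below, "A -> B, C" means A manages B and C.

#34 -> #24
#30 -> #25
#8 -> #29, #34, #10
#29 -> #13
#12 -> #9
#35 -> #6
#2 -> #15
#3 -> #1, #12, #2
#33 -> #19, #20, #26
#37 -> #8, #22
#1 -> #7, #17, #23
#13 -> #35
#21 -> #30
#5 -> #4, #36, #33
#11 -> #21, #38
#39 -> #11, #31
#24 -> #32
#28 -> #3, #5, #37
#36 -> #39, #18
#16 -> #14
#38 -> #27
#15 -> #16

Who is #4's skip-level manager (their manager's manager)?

#28

#4 reports to #5, and #5 reports to #28. So #4's skip-level manager is #28.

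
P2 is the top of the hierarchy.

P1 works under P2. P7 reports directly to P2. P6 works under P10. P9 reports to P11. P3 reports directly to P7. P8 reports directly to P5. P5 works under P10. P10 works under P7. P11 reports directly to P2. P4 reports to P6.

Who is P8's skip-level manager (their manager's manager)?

P8 reports to P5, and P5 reports to P10. So P8's skip-level manager is P10.

P10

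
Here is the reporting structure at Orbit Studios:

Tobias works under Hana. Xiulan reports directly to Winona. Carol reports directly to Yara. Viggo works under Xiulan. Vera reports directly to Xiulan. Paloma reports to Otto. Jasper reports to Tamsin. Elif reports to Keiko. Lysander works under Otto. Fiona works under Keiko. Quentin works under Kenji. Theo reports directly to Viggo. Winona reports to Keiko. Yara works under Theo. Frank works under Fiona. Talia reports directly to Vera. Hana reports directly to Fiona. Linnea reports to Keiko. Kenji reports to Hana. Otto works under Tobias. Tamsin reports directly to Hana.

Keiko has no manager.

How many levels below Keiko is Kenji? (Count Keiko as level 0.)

3

Chain from Kenji up to Keiko: Kenji → Hana → Fiona → Keiko. That is 3 steps up, so Kenji is 3 levels below Keiko.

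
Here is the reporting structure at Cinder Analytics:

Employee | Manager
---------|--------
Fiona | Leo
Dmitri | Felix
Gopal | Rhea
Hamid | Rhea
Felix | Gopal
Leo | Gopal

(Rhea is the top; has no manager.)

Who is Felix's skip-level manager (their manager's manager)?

Felix reports to Gopal, and Gopal reports to Rhea. So Felix's skip-level manager is Rhea.

Rhea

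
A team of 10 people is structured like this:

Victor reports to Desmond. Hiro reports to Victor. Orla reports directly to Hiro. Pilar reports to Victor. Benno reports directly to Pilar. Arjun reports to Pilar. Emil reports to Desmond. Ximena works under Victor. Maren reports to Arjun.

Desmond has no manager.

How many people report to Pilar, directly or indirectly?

3

Pilar directly manages Benno, Arjun. Benno has no reports. Under Arjun: Maren (1). So Pilar's organization is 2 direct reports plus everyone under them: 1 + 2 = 3.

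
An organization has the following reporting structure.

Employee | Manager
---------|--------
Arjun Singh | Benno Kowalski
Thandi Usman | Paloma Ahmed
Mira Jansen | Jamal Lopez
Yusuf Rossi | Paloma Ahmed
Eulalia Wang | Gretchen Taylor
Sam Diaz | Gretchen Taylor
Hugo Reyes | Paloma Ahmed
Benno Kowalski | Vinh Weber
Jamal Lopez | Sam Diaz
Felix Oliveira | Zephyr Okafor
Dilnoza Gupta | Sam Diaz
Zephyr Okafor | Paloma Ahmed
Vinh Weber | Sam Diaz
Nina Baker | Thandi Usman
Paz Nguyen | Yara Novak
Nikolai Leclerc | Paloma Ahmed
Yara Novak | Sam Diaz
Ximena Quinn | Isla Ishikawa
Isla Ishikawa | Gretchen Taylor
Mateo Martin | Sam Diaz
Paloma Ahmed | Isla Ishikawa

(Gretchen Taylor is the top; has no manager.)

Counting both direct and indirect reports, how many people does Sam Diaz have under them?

Sam Diaz directly manages Mateo Martin, Vinh Weber, Yara Novak, Jamal Lopez, Dilnoza Gupta. Mateo Martin has no reports. Under Vinh Weber: Benno Kowalski, Arjun Singh (2). Under Yara Novak: Paz Nguyen (1). Under Jamal Lopez: Mira Jansen (1). Dilnoza Gupta has no reports. So Sam Diaz's organization is 5 direct reports plus everyone under them: 1 + 3 + 2 + 2 + 1 = 9.

9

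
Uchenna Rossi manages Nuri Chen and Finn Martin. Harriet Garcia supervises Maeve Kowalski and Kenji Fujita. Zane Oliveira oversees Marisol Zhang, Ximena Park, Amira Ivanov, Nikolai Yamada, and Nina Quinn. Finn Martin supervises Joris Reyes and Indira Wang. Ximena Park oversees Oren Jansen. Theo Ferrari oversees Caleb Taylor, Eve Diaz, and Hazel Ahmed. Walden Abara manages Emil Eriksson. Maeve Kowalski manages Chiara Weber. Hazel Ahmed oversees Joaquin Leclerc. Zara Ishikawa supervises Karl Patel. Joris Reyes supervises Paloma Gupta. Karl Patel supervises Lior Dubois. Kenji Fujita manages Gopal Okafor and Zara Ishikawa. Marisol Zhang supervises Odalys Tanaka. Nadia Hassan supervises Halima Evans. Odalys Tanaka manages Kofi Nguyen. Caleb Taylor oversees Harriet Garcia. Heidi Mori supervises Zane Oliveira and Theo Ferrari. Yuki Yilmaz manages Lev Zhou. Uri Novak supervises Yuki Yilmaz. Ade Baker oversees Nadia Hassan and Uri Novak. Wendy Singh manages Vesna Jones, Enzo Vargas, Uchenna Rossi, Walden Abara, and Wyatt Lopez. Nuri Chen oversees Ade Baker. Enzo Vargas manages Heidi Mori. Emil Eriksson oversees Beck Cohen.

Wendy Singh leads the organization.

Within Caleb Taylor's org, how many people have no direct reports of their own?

The people in Caleb Taylor's organization with no one reporting to them are Chiara Weber, Lior Dubois, Gopal Okafor. That is 3.

3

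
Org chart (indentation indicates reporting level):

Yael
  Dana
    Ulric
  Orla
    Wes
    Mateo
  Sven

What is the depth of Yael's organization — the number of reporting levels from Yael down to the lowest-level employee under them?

2

The longest chain under Yael runs Yael → Orla → Mateo, which is 2 levels below Yael.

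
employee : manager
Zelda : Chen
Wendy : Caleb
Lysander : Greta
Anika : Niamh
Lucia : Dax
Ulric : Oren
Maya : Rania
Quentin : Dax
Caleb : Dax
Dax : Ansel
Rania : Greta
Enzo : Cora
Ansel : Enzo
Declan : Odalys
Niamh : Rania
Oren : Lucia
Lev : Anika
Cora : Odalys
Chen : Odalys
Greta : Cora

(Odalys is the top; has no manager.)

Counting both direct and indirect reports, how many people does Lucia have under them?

Lucia directly manages Oren. Under Oren: Ulric (1). That's 2 in total.

2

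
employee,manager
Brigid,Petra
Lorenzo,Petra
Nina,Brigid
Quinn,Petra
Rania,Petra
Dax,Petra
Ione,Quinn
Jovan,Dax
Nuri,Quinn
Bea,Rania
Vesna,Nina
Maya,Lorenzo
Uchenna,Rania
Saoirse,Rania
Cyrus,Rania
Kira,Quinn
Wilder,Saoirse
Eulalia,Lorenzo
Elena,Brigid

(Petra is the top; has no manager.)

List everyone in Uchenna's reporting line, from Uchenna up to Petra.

Uchenna reports to Rania. Rania reports to Petra. Petra is at the top.

Uchenna -> Rania -> Petra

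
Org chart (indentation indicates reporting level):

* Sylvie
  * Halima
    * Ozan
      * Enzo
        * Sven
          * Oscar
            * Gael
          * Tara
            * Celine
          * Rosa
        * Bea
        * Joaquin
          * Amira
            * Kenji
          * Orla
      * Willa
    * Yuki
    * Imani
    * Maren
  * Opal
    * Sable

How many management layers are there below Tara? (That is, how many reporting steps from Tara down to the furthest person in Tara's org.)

The longest chain under Tara runs Tara → Celine, which is 1 level below Tara.

1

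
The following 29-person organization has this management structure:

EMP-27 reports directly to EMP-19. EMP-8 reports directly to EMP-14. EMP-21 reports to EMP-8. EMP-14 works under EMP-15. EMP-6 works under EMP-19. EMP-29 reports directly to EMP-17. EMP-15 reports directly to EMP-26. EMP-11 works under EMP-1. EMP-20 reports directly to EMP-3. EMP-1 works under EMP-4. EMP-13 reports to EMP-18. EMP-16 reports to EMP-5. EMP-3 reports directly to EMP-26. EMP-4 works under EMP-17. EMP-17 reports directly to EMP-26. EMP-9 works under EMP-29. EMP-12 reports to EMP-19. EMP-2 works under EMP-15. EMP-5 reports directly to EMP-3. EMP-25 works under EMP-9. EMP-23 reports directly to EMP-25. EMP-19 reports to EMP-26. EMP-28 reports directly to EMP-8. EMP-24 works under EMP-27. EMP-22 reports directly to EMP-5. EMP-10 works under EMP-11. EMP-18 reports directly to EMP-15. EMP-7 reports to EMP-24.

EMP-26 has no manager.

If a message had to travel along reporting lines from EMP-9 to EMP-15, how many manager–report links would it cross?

EMP-9 is 3 levels below EMP-26, and EMP-15 is 1 level below EMP-26 (their lowest common manager). The shortest path runs up from EMP-9 to EMP-26 and back down to EMP-15: 3 + 1 = 4 links.

4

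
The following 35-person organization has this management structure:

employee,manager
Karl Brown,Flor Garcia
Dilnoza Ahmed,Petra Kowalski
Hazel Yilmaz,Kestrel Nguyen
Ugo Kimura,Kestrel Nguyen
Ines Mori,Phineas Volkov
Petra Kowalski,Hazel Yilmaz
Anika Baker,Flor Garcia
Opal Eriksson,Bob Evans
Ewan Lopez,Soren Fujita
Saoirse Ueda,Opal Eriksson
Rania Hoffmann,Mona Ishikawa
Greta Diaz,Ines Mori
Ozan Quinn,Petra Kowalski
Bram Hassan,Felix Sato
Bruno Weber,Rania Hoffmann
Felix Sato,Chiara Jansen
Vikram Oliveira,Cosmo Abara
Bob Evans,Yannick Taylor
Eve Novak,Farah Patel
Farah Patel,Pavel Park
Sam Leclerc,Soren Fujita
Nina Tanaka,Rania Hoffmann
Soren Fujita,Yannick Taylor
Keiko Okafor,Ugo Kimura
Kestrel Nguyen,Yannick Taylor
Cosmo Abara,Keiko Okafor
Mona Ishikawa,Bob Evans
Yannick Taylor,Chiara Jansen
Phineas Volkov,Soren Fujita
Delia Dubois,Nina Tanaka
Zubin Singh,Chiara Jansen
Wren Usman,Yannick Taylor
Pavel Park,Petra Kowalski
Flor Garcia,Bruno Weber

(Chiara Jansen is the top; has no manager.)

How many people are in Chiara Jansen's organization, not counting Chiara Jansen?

34

Chiara Jansen directly manages Yannick Taylor, Felix Sato, Zubin Singh. Under Yannick Taylor: Wren Usman, Bob Evans, Opal Eriksson, Saoirse Ueda, Mona Ishikawa, Rania Hoffmann, Nina Tanaka, Delia Dubois, Bruno Weber, Flor Garcia, Karl Brown, Anika Baker, Kestrel Nguyen, Ugo Kimura, Keiko Okafor, Cosmo Abara, Vikram Oliveira, Hazel Yilmaz, Petra Kowalski, Dilnoza Ahmed, Pavel Park, Farah Patel, Eve Novak, Ozan Quinn, Soren Fujita, Phineas Volkov, Ines Mori, Greta Diaz, Sam Leclerc, Ewan Lopez (30). Under Felix Sato: Bram Hassan (1). Zubin Singh has no reports. So Chiara Jansen's organization is 3 direct reports plus everyone under them: 31 + 2 + 1 = 34.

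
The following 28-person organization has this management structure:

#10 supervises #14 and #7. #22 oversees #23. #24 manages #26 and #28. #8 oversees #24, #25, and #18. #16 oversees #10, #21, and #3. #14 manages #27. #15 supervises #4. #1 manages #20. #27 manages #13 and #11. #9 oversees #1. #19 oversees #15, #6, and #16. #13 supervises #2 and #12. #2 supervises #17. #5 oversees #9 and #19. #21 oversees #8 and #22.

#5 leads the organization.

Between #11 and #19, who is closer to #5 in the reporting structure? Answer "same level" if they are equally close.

#11 is 6 levels below #5; #19 is 1. #19 is higher.

#19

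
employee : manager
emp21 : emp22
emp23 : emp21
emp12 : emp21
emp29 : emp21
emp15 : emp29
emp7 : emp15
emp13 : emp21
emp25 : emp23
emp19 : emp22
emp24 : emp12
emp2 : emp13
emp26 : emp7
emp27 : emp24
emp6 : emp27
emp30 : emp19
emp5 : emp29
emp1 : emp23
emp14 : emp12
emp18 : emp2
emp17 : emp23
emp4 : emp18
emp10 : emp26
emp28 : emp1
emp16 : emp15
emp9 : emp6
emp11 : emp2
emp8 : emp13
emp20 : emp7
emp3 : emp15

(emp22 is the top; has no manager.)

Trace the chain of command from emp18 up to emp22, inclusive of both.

emp18 reports to emp2. emp2 reports to emp13. emp13 reports to emp21. emp21 reports to emp22. emp22 is at the top.

emp18 -> emp2 -> emp13 -> emp21 -> emp22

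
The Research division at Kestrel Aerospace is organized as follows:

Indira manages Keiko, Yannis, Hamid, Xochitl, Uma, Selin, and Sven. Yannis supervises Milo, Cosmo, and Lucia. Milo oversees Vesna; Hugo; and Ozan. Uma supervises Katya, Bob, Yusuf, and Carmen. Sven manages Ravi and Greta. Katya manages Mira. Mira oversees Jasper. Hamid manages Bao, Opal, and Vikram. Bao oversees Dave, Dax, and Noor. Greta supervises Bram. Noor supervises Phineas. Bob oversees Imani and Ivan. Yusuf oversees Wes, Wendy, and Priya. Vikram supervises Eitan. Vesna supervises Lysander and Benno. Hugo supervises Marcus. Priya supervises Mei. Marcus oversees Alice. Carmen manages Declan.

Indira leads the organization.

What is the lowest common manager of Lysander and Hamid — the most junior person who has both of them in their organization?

Indira

Lysander's chain of managers is Vesna, Milo, Yannis, Indira. Hamid's chain of managers is Indira. The first manager that appears in both chains is Indira.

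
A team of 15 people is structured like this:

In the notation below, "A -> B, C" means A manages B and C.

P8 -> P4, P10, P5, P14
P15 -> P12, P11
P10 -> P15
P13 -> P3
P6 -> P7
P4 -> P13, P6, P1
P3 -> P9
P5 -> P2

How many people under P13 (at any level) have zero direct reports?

The only person in P13's organization with no one reporting to them is P9. That is 1.

1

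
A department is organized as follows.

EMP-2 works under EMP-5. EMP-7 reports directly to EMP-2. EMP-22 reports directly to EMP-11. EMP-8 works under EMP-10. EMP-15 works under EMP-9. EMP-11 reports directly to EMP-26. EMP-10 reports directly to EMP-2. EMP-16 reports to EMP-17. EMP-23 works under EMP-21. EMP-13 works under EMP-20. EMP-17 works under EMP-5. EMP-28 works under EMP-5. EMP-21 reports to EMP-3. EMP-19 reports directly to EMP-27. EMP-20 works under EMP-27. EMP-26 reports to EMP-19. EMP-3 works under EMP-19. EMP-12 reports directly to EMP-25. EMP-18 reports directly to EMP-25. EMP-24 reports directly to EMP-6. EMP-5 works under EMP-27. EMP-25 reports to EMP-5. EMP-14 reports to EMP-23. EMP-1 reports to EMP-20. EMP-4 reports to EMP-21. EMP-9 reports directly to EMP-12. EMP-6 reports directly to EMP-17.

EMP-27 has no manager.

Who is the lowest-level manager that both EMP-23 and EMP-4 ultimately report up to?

EMP-23's chain of managers is EMP-21, EMP-3, EMP-19, EMP-27. EMP-4's chain of managers is EMP-21, EMP-3, EMP-19, EMP-27. The first manager that appears in both chains is EMP-21.

EMP-21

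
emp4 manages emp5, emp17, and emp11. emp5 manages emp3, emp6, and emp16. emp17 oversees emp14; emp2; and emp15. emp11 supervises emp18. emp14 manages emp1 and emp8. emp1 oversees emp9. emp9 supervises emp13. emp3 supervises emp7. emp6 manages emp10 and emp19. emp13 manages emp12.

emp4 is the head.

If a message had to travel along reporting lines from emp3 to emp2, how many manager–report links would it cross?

4

emp3 is 2 levels below emp4, and emp2 is 2 levels below emp4 (their lowest common manager). The shortest path runs up from emp3 to emp4 and back down to emp2: 2 + 2 = 4 links.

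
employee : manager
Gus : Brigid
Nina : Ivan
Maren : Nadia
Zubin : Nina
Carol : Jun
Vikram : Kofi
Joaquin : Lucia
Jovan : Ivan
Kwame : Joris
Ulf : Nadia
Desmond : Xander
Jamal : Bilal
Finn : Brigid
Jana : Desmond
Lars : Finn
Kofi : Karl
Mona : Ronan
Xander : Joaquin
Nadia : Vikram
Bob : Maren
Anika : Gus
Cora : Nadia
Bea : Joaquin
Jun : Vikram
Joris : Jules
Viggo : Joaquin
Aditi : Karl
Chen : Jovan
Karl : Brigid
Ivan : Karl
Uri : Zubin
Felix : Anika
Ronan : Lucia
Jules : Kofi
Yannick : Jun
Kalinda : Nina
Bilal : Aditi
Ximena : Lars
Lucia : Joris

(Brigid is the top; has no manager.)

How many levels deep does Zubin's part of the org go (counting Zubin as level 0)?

1

The longest chain under Zubin runs Zubin → Uri, which is 1 level below Zubin.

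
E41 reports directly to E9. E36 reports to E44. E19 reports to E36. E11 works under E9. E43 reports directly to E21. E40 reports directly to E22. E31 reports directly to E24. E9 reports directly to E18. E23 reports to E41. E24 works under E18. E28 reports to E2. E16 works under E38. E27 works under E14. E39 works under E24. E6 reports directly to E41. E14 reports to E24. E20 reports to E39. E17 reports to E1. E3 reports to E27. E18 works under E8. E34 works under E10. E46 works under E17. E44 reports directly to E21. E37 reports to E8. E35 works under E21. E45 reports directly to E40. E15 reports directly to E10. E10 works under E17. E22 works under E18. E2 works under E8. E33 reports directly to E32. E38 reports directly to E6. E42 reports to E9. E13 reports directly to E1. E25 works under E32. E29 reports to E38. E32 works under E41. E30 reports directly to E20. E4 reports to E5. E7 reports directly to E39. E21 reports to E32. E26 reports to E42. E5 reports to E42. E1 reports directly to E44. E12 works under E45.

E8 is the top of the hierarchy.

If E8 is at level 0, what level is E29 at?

6

Chain from E29 up to E8: E29 → E38 → E6 → E41 → E9 → E18 → E8. That is 6 steps up, so E29 is 6 levels below E8.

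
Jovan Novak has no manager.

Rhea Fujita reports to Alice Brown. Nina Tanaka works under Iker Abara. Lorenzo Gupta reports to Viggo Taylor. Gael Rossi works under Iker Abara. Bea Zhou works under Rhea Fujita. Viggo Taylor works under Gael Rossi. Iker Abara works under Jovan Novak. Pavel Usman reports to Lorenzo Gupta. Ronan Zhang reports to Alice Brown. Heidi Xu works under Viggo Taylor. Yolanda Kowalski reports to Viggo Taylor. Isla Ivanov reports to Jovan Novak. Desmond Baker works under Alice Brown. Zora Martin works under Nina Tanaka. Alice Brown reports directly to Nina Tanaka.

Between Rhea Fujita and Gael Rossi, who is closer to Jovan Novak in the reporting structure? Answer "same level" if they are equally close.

Rhea Fujita is 4 levels below Jovan Novak; Gael Rossi is 2. Gael Rossi is higher.

Gael Rossi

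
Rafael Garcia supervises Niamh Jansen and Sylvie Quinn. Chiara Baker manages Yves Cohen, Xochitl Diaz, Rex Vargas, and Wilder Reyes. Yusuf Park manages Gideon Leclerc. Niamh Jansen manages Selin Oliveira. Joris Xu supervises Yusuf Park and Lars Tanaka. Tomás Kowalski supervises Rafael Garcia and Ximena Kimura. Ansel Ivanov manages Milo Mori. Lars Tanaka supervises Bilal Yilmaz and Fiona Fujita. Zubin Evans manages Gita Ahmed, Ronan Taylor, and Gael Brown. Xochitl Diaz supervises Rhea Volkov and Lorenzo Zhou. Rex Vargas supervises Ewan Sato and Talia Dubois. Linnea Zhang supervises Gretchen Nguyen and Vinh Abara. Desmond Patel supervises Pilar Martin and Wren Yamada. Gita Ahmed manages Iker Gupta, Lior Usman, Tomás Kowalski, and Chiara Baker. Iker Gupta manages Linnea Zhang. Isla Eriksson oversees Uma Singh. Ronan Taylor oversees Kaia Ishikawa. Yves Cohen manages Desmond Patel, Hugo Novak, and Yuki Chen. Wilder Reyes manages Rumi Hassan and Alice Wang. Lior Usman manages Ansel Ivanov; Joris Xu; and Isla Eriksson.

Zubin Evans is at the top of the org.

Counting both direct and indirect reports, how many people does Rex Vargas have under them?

Rex Vargas directly manages Ewan Sato, Talia Dubois. Ewan Sato has no reports. Talia Dubois has no reports. So Rex Vargas's organization is 2 direct reports plus everyone under them: 1 + 1 = 2.

2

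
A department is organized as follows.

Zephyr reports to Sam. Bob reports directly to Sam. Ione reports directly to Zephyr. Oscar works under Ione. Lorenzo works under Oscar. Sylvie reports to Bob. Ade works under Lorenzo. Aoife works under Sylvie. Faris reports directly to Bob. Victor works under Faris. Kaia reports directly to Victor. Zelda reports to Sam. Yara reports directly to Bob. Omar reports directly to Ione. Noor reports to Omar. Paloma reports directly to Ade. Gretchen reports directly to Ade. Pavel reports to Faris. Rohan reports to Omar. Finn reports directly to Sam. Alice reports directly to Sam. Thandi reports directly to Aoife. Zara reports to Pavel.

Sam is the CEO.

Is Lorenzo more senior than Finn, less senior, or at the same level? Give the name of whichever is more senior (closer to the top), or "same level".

Finn

Lorenzo is 4 levels below Sam; Finn is 1. Finn is higher.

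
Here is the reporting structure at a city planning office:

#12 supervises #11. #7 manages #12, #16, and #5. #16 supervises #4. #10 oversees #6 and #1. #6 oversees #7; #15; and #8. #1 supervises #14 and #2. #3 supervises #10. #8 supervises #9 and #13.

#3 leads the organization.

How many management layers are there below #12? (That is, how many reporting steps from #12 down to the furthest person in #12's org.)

1

The longest chain under #12 runs #12 → #11, which is 1 level below #12.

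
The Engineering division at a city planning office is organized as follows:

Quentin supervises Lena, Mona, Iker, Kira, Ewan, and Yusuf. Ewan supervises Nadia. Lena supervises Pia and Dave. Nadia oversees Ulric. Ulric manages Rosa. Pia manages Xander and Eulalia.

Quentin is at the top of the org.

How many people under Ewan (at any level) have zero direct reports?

1

The only person in Ewan's organization with no one reporting to them is Rosa. That is 1.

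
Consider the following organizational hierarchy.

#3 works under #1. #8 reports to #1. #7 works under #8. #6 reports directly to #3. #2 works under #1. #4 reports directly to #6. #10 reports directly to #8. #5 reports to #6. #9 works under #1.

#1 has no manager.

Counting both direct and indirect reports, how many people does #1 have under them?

#1 directly manages #3, #8, #2, #9. Under #3: #6, #5, #4 (3). Under #8: #10, #7 (2). #2 has no reports. #9 has no reports. So #1's organization is 4 direct reports plus everyone under them: 4 + 3 + 1 + 1 = 9.

9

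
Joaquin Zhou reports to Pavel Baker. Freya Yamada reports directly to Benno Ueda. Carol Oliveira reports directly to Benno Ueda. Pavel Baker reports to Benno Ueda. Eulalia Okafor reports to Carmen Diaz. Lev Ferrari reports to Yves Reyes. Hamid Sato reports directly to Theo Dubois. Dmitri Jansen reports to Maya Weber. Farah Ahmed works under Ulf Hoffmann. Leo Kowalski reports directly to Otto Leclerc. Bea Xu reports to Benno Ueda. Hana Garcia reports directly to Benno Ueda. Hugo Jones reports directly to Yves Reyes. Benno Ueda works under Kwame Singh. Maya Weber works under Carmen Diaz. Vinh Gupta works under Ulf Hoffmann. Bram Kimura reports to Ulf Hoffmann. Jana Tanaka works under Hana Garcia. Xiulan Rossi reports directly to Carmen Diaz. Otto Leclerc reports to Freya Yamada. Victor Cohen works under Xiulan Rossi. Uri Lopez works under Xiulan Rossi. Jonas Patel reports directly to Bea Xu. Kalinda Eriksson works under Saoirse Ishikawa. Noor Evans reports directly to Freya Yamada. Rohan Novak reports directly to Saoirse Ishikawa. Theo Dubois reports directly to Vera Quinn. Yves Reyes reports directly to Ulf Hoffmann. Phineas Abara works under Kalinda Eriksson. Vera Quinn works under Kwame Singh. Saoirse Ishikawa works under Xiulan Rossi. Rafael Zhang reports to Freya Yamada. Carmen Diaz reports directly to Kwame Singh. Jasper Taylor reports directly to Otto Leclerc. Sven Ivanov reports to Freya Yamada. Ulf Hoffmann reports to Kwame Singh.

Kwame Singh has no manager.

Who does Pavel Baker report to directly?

Benno Ueda

Pavel Baker reports directly to Benno Ueda.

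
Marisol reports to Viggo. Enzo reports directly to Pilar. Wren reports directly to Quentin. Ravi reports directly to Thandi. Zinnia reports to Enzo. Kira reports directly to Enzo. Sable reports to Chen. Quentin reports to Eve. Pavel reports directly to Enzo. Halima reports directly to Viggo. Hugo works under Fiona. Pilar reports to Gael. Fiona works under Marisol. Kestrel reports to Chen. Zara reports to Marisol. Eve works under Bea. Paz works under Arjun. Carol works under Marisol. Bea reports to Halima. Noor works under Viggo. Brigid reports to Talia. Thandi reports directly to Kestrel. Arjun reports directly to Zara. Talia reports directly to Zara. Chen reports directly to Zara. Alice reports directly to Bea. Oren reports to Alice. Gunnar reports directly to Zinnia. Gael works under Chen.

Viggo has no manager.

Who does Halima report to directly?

Halima reports directly to Viggo.

Viggo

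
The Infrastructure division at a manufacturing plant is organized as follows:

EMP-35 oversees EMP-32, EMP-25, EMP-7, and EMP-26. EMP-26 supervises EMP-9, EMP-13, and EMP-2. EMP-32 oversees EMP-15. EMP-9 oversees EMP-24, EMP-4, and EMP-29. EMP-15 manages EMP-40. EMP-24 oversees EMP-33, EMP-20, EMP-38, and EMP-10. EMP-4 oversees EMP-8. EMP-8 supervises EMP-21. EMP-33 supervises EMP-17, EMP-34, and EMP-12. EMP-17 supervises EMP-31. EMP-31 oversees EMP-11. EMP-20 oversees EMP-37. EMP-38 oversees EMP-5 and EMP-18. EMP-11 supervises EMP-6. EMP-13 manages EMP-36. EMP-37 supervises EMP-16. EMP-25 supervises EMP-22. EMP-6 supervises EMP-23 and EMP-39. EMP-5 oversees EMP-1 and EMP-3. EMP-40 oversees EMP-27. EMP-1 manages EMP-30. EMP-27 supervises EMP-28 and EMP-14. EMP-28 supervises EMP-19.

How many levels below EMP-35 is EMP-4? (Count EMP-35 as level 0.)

3

Chain from EMP-4 up to EMP-35: EMP-4 → EMP-9 → EMP-26 → EMP-35. That is 3 steps up, so EMP-4 is 3 levels below EMP-35.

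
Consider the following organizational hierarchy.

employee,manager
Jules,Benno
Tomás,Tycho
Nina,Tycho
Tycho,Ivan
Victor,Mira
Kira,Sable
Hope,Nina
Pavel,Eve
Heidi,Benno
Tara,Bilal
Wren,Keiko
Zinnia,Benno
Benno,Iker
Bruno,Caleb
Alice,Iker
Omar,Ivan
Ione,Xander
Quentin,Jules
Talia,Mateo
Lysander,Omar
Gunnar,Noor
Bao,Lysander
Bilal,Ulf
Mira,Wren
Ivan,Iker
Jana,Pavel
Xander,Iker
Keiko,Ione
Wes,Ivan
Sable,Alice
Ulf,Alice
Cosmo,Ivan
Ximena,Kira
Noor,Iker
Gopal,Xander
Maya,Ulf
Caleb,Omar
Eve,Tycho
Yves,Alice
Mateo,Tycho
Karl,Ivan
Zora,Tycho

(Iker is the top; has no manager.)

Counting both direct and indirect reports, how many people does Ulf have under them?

3

Ulf directly manages Bilal, Maya. Under Bilal: Tara (1). Maya has no reports. So Ulf's organization is 2 direct reports plus everyone under them: 2 + 1 = 3.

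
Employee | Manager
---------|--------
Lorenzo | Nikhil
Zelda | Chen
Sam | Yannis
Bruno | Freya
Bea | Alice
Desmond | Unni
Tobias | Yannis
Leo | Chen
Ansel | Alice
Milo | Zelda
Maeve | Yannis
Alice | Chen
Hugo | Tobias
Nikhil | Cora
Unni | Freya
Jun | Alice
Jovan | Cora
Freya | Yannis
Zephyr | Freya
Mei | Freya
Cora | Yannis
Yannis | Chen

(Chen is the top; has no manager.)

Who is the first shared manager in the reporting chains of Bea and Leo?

Bea's chain of managers is Alice, Chen. Leo's chain of managers is Chen. The first manager that appears in both chains is Chen.

Chen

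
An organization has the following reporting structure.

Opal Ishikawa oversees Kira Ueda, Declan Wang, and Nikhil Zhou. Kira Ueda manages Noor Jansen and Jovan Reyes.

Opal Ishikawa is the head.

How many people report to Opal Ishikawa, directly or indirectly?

5

Opal Ishikawa directly manages Kira Ueda, Declan Wang, Nikhil Zhou. Under Kira Ueda: Jovan Reyes, Noor Jansen (2). Declan Wang has no reports. Nikhil Zhou has no reports. So Opal Ishikawa's organization is 3 direct reports plus everyone under them: 3 + 1 + 1 = 5.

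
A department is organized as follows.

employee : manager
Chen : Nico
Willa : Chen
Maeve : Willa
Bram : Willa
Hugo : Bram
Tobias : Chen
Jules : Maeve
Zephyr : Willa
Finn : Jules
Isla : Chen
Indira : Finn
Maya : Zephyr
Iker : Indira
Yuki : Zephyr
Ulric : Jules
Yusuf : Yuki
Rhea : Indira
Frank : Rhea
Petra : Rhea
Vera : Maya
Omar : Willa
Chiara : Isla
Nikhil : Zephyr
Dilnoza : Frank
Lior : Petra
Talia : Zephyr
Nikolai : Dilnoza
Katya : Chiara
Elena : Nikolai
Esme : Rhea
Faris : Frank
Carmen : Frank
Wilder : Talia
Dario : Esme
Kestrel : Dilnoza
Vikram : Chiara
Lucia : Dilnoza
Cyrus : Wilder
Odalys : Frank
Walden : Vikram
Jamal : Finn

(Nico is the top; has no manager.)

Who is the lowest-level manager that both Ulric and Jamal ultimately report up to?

Jules

Ulric's chain of managers is Jules, Maeve, Willa, Chen, Nico. Jamal's chain of managers is Finn, Jules, Maeve, Willa, Chen, Nico. The first manager that appears in both chains is Jules.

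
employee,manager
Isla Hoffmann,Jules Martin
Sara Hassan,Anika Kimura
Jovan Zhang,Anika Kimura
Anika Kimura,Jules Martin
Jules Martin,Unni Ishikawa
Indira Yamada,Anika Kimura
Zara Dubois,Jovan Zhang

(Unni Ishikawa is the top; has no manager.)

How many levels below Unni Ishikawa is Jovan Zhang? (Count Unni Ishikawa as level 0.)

Chain from Jovan Zhang up to Unni Ishikawa: Jovan Zhang → Anika Kimura → Jules Martin → Unni Ishikawa. That is 3 steps up, so Jovan Zhang is 3 levels below Unni Ishikawa.

3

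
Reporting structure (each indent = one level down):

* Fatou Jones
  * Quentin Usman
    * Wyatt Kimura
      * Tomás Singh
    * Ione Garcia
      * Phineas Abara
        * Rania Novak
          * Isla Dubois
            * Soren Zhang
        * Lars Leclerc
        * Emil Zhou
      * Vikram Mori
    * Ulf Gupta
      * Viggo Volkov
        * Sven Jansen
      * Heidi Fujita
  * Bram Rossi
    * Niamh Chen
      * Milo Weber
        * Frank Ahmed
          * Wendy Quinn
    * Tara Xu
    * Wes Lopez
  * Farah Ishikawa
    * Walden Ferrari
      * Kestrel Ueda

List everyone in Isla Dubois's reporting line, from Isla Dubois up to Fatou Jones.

Isla Dubois -> Rania Novak -> Phineas Abara -> Ione Garcia -> Quentin Usman -> Fatou Jones

Isla Dubois reports to Rania Novak. Rania Novak reports to Phineas Abara. Phineas Abara reports to Ione Garcia. Ione Garcia reports to Quentin Usman. Quentin Usman reports to Fatou Jones. Fatou Jones is at the top.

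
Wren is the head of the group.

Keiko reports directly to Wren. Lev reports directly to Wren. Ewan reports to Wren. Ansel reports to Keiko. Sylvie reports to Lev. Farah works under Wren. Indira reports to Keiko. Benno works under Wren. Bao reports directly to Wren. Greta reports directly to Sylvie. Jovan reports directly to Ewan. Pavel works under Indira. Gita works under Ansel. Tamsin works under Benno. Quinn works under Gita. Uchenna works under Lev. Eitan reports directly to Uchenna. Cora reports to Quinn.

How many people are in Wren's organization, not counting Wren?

Wren directly manages Keiko, Lev, Ewan, Farah, Benno, Bao. Under Keiko: Indira, Pavel, Ansel, Gita, Quinn, Cora (6). Under Lev: Uchenna, Eitan, Sylvie, Greta (4). Under Ewan: Jovan (1). Farah has no reports. Under Benno: Tamsin (1). Bao has no reports. So Wren's organization is 6 direct reports plus everyone under them: 7 + 5 + 2 + 1 + 2 + 1 = 18.

18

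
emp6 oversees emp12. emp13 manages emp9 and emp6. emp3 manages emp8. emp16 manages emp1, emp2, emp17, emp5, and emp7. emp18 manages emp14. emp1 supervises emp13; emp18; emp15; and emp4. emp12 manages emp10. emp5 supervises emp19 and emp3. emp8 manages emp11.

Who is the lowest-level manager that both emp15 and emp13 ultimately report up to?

emp15's chain of managers is emp1, emp16. emp13's chain of managers is emp1, emp16. The first manager that appears in both chains is emp1.

emp1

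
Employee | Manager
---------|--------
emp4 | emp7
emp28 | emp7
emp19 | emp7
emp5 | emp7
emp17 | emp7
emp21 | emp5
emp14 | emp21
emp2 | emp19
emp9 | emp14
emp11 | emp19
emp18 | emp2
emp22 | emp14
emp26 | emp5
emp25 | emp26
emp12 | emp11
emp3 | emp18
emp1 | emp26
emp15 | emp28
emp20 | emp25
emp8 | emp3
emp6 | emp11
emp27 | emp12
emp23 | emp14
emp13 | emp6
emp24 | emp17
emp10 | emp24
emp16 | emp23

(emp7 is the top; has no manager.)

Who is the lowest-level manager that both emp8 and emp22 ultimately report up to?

emp8's chain of managers is emp3, emp18, emp2, emp19, emp7. emp22's chain of managers is emp14, emp21, emp5, emp7. The first manager that appears in both chains is emp7.

emp7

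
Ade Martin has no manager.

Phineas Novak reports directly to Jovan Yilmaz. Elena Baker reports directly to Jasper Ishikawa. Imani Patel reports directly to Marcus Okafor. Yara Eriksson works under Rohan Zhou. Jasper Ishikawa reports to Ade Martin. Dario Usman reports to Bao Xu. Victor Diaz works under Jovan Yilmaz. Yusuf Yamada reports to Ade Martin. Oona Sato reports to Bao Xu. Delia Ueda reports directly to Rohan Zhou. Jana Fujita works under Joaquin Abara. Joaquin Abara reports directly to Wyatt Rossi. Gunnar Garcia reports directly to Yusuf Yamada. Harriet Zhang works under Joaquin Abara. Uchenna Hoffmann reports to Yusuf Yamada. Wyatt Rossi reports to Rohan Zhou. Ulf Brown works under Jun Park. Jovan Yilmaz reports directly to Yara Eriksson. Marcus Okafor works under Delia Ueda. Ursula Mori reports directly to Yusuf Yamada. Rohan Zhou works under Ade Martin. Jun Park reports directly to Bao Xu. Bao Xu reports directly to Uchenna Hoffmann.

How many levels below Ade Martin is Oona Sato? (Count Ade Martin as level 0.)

4

Chain from Oona Sato up to Ade Martin: Oona Sato → Bao Xu → Uchenna Hoffmann → Yusuf Yamada → Ade Martin. That is 4 steps up, so Oona Sato is 4 levels below Ade Martin.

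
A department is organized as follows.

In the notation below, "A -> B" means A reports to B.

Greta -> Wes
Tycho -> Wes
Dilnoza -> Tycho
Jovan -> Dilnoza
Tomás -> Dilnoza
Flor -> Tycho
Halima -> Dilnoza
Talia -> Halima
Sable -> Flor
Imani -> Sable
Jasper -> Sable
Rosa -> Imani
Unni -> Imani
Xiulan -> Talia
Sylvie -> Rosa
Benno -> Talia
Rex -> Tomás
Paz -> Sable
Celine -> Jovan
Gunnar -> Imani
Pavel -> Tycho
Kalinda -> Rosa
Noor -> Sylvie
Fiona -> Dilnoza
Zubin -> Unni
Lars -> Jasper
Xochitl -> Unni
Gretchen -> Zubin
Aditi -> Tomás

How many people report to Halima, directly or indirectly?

Halima directly manages Talia. Under Talia: Benno, Xiulan (2). That's 3 in total.

3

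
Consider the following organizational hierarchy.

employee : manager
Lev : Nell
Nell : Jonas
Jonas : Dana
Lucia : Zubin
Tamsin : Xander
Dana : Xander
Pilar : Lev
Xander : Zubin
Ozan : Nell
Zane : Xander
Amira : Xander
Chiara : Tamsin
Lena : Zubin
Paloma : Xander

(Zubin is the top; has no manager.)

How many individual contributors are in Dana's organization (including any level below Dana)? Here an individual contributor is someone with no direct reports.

2

The people in Dana's organization with no one reporting to them are Pilar, Ozan. That is 2.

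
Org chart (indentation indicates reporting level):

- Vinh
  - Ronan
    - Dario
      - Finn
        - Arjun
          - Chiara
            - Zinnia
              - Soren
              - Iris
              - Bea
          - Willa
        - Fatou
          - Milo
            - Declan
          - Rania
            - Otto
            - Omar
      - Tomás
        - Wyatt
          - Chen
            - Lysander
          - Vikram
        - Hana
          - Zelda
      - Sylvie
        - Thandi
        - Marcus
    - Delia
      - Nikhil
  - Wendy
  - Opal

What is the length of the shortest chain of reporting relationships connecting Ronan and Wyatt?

3

Wyatt is in Ronan's organization: the chain from Wyatt up to Ronan is Wyatt → Tomás → Dario → Ronan, which is 3 links.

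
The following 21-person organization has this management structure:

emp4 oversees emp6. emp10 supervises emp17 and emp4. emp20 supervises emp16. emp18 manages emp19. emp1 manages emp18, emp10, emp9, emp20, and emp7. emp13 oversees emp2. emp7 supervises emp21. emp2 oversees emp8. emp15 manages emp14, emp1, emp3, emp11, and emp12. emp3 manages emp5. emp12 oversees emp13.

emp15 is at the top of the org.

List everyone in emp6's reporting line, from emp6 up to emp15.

emp6 reports to emp4. emp4 reports to emp10. emp10 reports to emp1. emp1 reports to emp15. emp15 is at the top.

emp6 -> emp4 -> emp10 -> emp1 -> emp15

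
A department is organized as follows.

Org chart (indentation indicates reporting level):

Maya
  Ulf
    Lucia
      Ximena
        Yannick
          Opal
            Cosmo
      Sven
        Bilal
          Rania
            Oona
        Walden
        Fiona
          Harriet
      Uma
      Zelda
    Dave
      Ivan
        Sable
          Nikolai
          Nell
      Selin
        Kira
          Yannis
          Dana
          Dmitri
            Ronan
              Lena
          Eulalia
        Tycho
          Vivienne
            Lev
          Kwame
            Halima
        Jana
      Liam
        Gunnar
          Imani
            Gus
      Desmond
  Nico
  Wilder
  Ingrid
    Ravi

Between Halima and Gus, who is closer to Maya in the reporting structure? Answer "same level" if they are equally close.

Both Halima and Gus are 6 levels below Maya.

same level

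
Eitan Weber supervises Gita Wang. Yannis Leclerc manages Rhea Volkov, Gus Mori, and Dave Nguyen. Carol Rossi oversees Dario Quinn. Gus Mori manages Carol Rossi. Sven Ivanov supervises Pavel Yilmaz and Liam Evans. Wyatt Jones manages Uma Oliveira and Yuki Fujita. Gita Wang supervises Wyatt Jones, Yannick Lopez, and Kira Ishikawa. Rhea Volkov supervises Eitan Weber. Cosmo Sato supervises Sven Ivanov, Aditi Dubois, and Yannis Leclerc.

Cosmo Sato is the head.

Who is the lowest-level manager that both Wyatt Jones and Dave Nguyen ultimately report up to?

Yannis Leclerc

Wyatt Jones's chain of managers is Gita Wang, Eitan Weber, Rhea Volkov, Yannis Leclerc, Cosmo Sato. Dave Nguyen's chain of managers is Yannis Leclerc, Cosmo Sato. The first manager that appears in both chains is Yannis Leclerc.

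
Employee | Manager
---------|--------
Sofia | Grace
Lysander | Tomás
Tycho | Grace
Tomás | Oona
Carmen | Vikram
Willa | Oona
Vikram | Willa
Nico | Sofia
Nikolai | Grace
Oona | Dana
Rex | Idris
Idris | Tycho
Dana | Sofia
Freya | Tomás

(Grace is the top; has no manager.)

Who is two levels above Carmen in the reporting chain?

Carmen reports to Vikram, and Vikram reports to Willa. So Carmen's skip-level manager is Willa.

Willa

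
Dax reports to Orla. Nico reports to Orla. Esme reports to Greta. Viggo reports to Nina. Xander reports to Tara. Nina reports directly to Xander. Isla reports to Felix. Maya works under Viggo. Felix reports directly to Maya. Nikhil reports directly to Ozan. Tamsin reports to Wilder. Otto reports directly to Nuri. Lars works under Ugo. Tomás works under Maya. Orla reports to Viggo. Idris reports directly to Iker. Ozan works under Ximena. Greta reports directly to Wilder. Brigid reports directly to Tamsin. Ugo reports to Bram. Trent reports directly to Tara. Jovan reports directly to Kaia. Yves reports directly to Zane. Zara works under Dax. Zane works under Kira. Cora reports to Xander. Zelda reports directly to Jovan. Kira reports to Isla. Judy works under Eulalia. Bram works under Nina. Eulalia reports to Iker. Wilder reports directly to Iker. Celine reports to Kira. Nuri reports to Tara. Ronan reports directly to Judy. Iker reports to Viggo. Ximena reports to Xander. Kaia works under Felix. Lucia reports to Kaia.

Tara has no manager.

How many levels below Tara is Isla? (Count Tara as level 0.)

Chain from Isla up to Tara: Isla → Felix → Maya → Viggo → Nina → Xander → Tara. That is 6 steps up, so Isla is 6 levels below Tara.

6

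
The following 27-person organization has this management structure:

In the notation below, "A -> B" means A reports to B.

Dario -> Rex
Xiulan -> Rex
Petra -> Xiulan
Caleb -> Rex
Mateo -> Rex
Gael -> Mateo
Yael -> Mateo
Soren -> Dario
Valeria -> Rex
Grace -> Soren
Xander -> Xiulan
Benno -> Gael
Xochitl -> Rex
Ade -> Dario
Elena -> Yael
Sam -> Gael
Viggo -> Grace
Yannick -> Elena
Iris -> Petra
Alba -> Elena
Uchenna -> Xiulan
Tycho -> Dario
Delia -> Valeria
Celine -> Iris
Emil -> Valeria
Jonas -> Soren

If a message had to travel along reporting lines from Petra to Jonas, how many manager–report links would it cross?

Petra is 2 levels below Rex, and Jonas is 3 levels below Rex (their lowest common manager). The shortest path runs up from Petra to Rex and back down to Jonas: 2 + 3 = 5 links.

5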